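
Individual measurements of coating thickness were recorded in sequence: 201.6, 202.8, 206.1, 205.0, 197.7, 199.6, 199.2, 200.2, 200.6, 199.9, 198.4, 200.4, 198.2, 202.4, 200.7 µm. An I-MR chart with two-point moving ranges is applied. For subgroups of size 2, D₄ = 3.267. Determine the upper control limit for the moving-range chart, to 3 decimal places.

6.744

Moving ranges: 1.2, 3.3, 1.1, 7.3, 1.9, 0.4, 1.0, 0.4, 0.7, 1.5, 2.0, 2.2, 4.2, 1.7; M̄R̄ = 28.9000 / 14 = 2.0643
UCL_MR = D₄·M̄R̄ = 3.267 × 2.0643 = 6.7440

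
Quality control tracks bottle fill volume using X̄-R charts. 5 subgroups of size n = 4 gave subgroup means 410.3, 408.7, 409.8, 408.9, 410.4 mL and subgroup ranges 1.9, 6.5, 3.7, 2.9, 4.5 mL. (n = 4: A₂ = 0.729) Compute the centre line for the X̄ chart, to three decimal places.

X̄̄ = (410.3 + 408.7 + 409.8 + 408.9 + 410.4) / 5 = 2048.1000 / 5 = 409.6200
CL = X̄̄ = 409.6200

409.620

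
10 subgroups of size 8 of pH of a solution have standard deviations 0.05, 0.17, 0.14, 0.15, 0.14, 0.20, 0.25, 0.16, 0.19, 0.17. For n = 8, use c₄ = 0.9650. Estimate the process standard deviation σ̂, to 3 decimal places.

s̄ = (0.05 + 0.17 + 0.14 + 0.15 + 0.14 + 0.20 + 0.25 + 0.16 + 0.19 + 0.17) / 10 = 0.1620
σ̂ = s̄ / c₄ = 0.1620 / 0.9650 = 0.1679

0.168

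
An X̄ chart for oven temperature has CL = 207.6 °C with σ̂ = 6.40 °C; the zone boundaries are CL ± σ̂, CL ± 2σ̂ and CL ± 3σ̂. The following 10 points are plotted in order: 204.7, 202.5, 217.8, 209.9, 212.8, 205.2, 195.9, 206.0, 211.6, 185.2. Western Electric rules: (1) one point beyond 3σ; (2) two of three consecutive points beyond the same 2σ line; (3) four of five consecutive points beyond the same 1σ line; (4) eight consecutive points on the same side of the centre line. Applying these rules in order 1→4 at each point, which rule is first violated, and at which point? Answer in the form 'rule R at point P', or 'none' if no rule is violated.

Zone of each point (C = within 1σ̂, B = 1σ̂–2σ̂, A = 2σ̂–3σ̂, * = beyond 3σ̂; sign = side of CL): 1:-C, 2:-C, 3:+B, 4:+C, 5:+C, 6:-C, 7:-B, 8:-C, 9:+C, 10:-*
Rule 1 (one point beyond the 3σ limits) is satisfied at point 10.

rule 1 at point 10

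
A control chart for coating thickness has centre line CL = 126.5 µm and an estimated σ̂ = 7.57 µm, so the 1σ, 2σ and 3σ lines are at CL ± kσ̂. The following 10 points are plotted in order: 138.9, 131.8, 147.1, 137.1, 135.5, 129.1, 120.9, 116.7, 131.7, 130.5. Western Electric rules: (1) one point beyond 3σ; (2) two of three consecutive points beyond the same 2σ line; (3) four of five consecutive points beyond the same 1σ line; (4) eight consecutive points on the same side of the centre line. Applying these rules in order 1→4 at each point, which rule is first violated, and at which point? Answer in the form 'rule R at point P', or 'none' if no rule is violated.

Zone of each point (C = within 1σ̂, B = 1σ̂–2σ̂, A = 2σ̂–3σ̂, * = beyond 3σ̂; sign = side of CL): 1:+B, 2:+C, 3:+A, 4:+B, 5:+B, 6:+C, 7:-C, 8:-B, 9:+C, 10:+C
Rule 3 (four of five consecutive points beyond the same 1σ limit) is satisfied at point 5.

rule 3 at point 5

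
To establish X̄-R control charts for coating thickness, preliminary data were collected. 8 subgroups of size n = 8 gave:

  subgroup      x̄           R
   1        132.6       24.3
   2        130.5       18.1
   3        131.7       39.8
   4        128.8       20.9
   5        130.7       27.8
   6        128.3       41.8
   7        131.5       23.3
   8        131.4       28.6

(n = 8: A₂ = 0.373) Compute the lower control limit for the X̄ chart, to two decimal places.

120.22

X̄̄ = (132.6 + 130.5 + 131.7 + 128.8 + 130.7 + 128.3 + 131.5 + 131.4) / 8 = 1045.5000 / 8 = 130.6875
R̄ = (24.3 + 18.1 + 39.8 + 20.9 + 27.8 + 41.8 + 23.3 + 28.6) / 8 = 224.6000 / 8 = 28.0750
LCL = X̄̄ − A₂·R̄ = 130.6875 − 0.373 × 28.0750 = 120.2155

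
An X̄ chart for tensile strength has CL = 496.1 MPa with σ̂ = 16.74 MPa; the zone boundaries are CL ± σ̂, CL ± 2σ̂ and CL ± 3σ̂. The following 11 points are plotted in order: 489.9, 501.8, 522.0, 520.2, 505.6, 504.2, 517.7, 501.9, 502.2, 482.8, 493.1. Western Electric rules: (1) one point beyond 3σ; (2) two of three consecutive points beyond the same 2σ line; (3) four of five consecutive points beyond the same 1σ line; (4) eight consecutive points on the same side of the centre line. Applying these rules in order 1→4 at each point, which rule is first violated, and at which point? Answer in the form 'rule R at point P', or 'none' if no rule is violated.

Zone of each point (C = within 1σ̂, B = 1σ̂–2σ̂, A = 2σ̂–3σ̂, * = beyond 3σ̂; sign = side of CL): 1:-C, 2:+C, 3:+B, 4:+B, 5:+C, 6:+C, 7:+B, 8:+C, 9:+C, 10:-C, 11:-C
Rule 4 (eight consecutive points on the same side of the centre line) is satisfied at point 9.

rule 4 at point 9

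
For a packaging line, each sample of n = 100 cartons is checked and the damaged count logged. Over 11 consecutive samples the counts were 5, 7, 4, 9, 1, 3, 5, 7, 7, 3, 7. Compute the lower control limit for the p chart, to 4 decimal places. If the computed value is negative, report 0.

p̄ = Σdᵢ / (k·n) = 58 / (11 × 100) = 0.05273
LCL = p̄ − 3·√(p̄(1−p̄)/n) = 0.05273 − 3 × 0.02235 = -0.01432 → 0 (negative, so LCL = 0)

0.0000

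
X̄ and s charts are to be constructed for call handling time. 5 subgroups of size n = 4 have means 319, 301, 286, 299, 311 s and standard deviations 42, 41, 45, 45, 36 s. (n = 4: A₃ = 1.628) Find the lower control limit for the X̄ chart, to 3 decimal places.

X̄̄ = (319 + 301 + 286 + 299 + 311) / 5 = 303.2000
s̄ = (42 + 41 + 45 + 45 + 36) / 5 = 41.8000
LCL = X̄̄ − A₃·s̄ = 303.2000 − 1.628 × 41.8000 = 235.1496

235.150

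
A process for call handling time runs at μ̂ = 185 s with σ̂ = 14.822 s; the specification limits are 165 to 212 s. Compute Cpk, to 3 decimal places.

0.450

Cpu = (USL − μ̂) / (3σ̂) = (212 − 185) / (3 × 14.822) = 0.6072; Cpl = (μ̂ − LSL) / (3σ̂) = (185 − 165) / (3 × 14.822) = 0.4498; Cpk = min(Cpu, Cpl) = 0.4498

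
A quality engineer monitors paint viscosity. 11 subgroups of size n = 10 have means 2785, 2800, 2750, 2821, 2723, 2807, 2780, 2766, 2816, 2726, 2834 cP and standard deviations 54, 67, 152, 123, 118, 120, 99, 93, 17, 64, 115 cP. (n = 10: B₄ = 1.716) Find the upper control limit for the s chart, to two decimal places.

159.43

s̄ = (54 + 67 + 152 + 123 + 118 + 120 + 99 + 93 + 17 + 64 + 115) / 11 = 92.9091
UCL_s = B₄·s̄ = 1.716 × 92.9091 = 159.4320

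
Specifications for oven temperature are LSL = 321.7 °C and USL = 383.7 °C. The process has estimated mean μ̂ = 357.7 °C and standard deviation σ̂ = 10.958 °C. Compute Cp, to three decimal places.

0.943

Cp = (USL − LSL) / (6σ̂) = (383.7 − 321.7) / (6 × 10.958) = 62.0000 / 65.7480 = 0.9430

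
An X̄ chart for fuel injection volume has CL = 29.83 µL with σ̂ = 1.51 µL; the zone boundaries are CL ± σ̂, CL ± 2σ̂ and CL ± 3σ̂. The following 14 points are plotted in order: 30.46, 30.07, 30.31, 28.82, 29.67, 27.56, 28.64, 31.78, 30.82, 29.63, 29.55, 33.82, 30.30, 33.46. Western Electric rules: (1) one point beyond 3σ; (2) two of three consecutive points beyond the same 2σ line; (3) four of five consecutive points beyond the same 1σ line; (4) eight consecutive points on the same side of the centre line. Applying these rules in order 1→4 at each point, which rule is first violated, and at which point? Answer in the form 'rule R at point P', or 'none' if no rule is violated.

Zone of each point (C = within 1σ̂, B = 1σ̂–2σ̂, A = 2σ̂–3σ̂, * = beyond 3σ̂; sign = side of CL): 1:+C, 2:+C, 3:+C, 4:-C, 5:-C, 6:-B, 7:-C, 8:+B, 9:+C, 10:-C, 11:-C, 12:+A, 13:+C, 14:+A
Rule 2 (two of three consecutive points beyond the same 2σ limit) is satisfied at point 14.

rule 2 at point 14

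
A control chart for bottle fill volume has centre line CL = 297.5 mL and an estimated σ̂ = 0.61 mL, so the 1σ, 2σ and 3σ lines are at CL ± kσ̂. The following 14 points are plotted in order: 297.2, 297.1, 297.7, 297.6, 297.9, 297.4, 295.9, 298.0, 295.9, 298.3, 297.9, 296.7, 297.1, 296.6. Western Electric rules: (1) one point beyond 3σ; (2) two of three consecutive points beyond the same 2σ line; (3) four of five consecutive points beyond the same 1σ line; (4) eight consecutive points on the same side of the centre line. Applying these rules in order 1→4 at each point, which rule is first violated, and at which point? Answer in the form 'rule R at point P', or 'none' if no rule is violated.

rule 2 at point 9

Zone of each point (C = within 1σ̂, B = 1σ̂–2σ̂, A = 2σ̂–3σ̂, * = beyond 3σ̂; sign = side of CL): 1:-C, 2:-C, 3:+C, 4:+C, 5:+C, 6:-C, 7:-A, 8:+C, 9:-A, 10:+B, 11:+C, 12:-B, 13:-C, 14:-B
Rule 2 (two of three consecutive points beyond the same 2σ limit) is satisfied at point 9.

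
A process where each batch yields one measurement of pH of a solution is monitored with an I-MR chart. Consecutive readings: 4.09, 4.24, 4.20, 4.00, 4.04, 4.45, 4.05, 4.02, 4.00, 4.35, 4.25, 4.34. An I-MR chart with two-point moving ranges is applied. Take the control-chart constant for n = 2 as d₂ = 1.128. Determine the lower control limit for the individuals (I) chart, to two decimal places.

3.73

X̄ = (4.09 + 4.24 + 4.20 + 4.00 + 4.04 + 4.45 + 4.05 + 4.02 + 4.00 + 4.35 + 4.25 + 4.34) / 12 = 4.1692
Moving ranges: 0.15, 0.04, 0.20, 0.04, 0.41, 0.40, 0.03, 0.02, 0.35, 0.10, 0.09; M̄R̄ = 1.8300 / 11 = 0.1664
LCL = X̄ − 3·M̄R̄/d₂ = 4.1692 − 3 × 0.1664 / 1.128 = 3.7267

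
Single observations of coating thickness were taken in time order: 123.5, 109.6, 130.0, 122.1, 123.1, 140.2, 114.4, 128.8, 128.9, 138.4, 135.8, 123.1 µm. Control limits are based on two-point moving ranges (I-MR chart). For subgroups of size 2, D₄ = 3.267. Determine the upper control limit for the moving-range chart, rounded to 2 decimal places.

Moving ranges: 13.9, 20.4, 7.9, 1.0, 17.1, 25.8, 14.4, 0.1, 9.5, 2.6, 12.7; M̄R̄ = 125.4000 / 11 = 11.4000
UCL_MR = D₄·M̄R̄ = 3.267 × 11.4000 = 37.2438

37.24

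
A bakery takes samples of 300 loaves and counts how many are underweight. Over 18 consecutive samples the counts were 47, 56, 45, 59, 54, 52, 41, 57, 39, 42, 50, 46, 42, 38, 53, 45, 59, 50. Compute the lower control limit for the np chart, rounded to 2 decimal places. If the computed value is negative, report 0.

29.46

p̄ = Σdᵢ / (k·n) = 875 / (18 × 300) = 0.16204
LCL = np̄ − 3·√(np̄(1−p̄)) = 48.6111 − 3 × 6.3823 = 29.4641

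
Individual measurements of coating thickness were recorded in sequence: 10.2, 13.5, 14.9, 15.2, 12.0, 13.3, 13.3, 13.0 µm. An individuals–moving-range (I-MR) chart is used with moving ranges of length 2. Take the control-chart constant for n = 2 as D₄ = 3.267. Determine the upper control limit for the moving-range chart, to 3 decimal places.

4.574

Moving ranges: 3.3, 1.4, 0.3, 3.2, 1.3, 0.0, 0.3; M̄R̄ = 9.8000 / 7 = 1.4000
UCL_MR = D₄·M̄R̄ = 3.267 × 1.4000 = 4.5738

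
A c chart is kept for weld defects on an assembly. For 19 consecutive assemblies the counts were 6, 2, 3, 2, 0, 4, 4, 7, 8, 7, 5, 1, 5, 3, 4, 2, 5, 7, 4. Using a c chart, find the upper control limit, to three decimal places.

10.275

c̄ = (6 + 2 + 3 + 2 + 0 + 4 + 4 + 7 + 8 + 7 + 5 + 1 + 5 + 3 + 4 + 2 + 5 + 7 + 4) / 19 = 79 / 19 = 4.1579
UCL = c̄ + 3√c̄ = 4.1579 + 3 × √4.1579 = 4.1579 + 3 × 2.0391 = 10.2752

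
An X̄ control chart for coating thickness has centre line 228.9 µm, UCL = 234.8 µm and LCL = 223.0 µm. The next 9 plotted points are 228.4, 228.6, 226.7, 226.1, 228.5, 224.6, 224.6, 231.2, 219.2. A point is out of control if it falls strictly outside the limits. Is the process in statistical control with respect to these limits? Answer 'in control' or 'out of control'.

out of control

Compare each point to [223.0, 234.8]: sample 9 = 219.2 < LCL.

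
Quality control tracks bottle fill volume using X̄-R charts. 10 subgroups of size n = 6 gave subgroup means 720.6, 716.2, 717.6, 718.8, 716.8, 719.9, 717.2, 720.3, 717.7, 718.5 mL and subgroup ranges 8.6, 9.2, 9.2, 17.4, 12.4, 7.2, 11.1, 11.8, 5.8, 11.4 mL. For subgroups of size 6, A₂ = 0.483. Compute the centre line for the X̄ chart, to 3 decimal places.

718.360

X̄̄ = (720.6 + 716.2 + 717.6 + 718.8 + 716.8 + 719.9 + 717.2 + 720.3 + 717.7 + 718.5) / 10 = 7183.6000 / 10 = 718.3600
CL = X̄̄ = 718.3600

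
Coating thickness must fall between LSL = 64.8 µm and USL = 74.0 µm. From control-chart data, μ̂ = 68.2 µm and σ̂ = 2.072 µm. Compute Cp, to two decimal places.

0.74

Cp = (USL − LSL) / (6σ̂) = (74.0 − 64.8) / (6 × 2.072) = 9.2000 / 12.4320 = 0.7400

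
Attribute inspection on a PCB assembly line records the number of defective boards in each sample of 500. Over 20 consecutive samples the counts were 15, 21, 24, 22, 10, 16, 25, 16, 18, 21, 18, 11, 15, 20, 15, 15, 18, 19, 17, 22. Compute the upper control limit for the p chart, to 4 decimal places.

0.0607

p̄ = Σdᵢ / (k·n) = 358 / (20 × 500) = 0.03580
UCL = p̄ + 3·√(p̄(1−p̄)/n) = 0.03580 + 3 × √(0.03580×0.96420/500) = 0.03580 + 3 × 0.00831 = 0.06073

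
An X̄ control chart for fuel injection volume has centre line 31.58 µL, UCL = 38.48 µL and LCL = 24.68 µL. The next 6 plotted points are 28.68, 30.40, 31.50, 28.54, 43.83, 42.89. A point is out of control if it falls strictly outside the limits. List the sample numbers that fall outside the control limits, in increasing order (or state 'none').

5, 6

Compare each point to [24.68, 38.48]: sample 5 = 43.83 > UCL; sample 6 = 42.89 > UCL.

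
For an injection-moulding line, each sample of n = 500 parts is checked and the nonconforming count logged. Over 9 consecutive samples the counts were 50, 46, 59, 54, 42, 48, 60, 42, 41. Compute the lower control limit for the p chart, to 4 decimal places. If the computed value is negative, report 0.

p̄ = Σdᵢ / (k·n) = 442 / (9 × 500) = 0.09822
LCL = p̄ − 3·√(p̄(1−p̄)/n) = 0.09822 − 3 × 0.01331 = 0.05829

0.0583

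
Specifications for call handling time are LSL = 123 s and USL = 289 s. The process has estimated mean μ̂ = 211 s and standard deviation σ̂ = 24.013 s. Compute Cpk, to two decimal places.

Cpu = (USL − μ̂) / (3σ̂) = (289 − 211) / (3 × 24.013) = 1.0827; Cpl = (μ̂ − LSL) / (3σ̂) = (211 − 123) / (3 × 24.013) = 1.2216; Cpk = min(Cpu, Cpl) = 1.0827

1.08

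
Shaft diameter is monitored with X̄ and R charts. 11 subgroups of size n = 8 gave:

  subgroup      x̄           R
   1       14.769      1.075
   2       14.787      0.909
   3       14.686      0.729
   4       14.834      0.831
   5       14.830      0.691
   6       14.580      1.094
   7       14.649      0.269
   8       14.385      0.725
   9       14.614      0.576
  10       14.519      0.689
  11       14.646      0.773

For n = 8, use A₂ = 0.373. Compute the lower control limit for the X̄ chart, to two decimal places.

14.38

X̄̄ = (14.769 + 14.787 + 14.686 + 14.834 + 14.830 + 14.580 + 14.649 + 14.385 + 14.614 + 14.519 + 14.646) / 11 = 161.2990 / 11 = 14.6635
R̄ = (1.075 + 0.909 + 0.729 + 0.831 + 0.691 + 1.094 + 0.269 + 0.725 + 0.576 + 0.689 + 0.773) / 11 = 8.3610 / 11 = 0.7601
LCL = X̄̄ − A₂·R̄ = 14.6635 − 0.373 × 0.7601 = 14.3800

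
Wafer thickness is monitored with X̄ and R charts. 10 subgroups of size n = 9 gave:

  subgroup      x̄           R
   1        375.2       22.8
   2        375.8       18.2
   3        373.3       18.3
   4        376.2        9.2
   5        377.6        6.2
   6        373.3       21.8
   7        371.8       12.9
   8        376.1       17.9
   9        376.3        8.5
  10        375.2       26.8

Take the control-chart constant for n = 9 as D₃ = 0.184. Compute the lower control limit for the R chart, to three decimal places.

R̄ = (22.8 + 18.2 + 18.3 + 9.2 + 6.2 + 21.8 + 12.9 + 17.9 + 8.5 + 26.8) / 10 = 162.6000 / 10 = 16.2600
LCL_R = D₃·R̄ = 0.184 × 16.2600 = 2.9918

2.992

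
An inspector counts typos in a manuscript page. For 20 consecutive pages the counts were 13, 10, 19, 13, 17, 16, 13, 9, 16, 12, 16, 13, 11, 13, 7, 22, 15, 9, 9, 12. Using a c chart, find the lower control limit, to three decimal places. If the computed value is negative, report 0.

2.330

c̄ = (13 + 10 + 19 + 13 + 17 + 16 + 13 + 9 + 16 + 12 + 16 + 13 + 11 + 13 + 7 + 22 + 15 + 9 + 9 + 12) / 20 = 265 / 20 = 13.2500
LCL = c̄ − 3√c̄ = 13.2500 − 3 × 3.6401 = 2.3298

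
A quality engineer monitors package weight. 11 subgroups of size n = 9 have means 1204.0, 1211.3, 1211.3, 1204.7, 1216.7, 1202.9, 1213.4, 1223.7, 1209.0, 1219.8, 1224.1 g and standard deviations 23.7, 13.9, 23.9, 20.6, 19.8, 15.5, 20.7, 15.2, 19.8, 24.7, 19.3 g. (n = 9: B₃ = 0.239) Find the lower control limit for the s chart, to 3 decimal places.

s̄ = (23.7 + 13.9 + 23.9 + 20.6 + 19.8 + 15.5 + 20.7 + 15.2 + 19.8 + 24.7 + 19.3) / 11 = 19.7364
LCL_s = B₃·s̄ = 0.239 × 19.7364 = 4.7170

4.717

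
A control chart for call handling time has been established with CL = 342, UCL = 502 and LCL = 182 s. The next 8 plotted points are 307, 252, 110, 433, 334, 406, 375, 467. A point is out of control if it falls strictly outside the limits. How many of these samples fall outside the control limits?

Compare each point to [182, 502]: sample 3 = 110 < LCL.

1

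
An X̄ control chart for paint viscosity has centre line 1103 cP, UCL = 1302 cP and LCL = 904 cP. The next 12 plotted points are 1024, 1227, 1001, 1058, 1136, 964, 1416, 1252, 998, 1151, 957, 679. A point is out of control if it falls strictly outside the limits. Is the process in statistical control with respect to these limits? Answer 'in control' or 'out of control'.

out of control

Compare each point to [904, 1302]: sample 7 = 1416 > UCL; sample 12 = 679 < LCL.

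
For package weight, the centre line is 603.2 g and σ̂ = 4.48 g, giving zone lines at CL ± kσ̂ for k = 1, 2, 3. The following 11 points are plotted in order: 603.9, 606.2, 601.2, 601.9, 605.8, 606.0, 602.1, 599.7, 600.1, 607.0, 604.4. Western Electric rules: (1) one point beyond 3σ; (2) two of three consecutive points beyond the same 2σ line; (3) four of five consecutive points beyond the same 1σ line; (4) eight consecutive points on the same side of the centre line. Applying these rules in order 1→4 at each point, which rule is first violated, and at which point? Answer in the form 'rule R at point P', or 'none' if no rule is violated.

Zone of each point (C = within 1σ̂, B = 1σ̂–2σ̂, A = 2σ̂–3σ̂, * = beyond 3σ̂; sign = side of CL): 1:+C, 2:+C, 3:-C, 4:-C, 5:+C, 6:+C, 7:-C, 8:-C, 9:-C, 10:+C, 11:+C
No rule fires across all 11 points.

none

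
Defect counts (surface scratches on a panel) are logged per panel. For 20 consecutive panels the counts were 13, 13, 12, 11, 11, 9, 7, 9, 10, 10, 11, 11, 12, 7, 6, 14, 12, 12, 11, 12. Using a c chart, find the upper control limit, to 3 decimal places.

20.440

c̄ = (13 + 13 + 12 + 11 + 11 + 9 + 7 + 9 + 10 + 10 + 11 + 11 + 12 + 7 + 6 + 14 + 12 + 12 + 11 + 12) / 20 = 213 / 20 = 10.6500
UCL = c̄ + 3√c̄ = 10.6500 + 3 × √10.6500 = 10.6500 + 3 × 3.2634 = 20.4403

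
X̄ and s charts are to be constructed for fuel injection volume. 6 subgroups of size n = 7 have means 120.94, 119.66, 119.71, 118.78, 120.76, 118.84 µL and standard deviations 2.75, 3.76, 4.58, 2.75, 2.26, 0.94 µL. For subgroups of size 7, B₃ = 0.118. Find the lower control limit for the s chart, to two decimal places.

s̄ = (2.75 + 3.76 + 4.58 + 2.75 + 2.26 + 0.94) / 6 = 2.8400
LCL_s = B₃·s̄ = 0.118 × 2.8400 = 0.3351

0.34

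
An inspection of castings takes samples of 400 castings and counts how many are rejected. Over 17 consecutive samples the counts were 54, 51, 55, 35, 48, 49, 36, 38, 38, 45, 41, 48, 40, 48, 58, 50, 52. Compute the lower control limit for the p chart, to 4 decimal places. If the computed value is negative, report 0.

p̄ = Σdᵢ / (k·n) = 786 / (17 × 400) = 0.11559
LCL = p̄ − 3·√(p̄(1−p̄)/n) = 0.11559 − 3 × 0.01599 = 0.06763

0.0676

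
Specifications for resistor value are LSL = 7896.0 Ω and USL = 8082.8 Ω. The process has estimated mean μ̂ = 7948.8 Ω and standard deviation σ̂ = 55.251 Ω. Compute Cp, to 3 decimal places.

0.563

Cp = (USL − LSL) / (6σ̂) = (8082.8 − 7896.0) / (6 × 55.251) = 186.8000 / 331.5060 = 0.5635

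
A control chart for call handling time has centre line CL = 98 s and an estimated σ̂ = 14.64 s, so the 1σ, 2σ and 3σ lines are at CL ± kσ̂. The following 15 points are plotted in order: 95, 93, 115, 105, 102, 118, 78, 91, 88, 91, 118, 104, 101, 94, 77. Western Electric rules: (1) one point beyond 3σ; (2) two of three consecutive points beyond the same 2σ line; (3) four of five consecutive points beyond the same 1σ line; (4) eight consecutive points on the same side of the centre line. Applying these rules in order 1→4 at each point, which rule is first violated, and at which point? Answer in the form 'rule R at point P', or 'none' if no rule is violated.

none

Zone of each point (C = within 1σ̂, B = 1σ̂–2σ̂, A = 2σ̂–3σ̂, * = beyond 3σ̂; sign = side of CL): 1:-C, 2:-C, 3:+B, 4:+C, 5:+C, 6:+B, 7:-B, 8:-C, 9:-C, 10:-C, 11:+B, 12:+C, 13:+C, 14:-C, 15:-B
No rule fires across all 15 points.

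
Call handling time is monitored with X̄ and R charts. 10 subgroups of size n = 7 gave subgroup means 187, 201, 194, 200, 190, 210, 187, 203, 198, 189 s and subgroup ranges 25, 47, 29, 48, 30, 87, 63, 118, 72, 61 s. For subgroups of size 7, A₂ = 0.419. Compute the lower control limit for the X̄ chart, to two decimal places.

X̄̄ = (187 + 201 + 194 + 200 + 190 + 210 + 187 + 203 + 198 + 189) / 10 = 1959.0000 / 10 = 195.9000
R̄ = (25 + 47 + 29 + 48 + 30 + 87 + 63 + 118 + 72 + 61) / 10 = 580.0000 / 10 = 58.0000
LCL = X̄̄ − A₂·R̄ = 195.9000 − 0.419 × 58.0000 = 171.5980

171.60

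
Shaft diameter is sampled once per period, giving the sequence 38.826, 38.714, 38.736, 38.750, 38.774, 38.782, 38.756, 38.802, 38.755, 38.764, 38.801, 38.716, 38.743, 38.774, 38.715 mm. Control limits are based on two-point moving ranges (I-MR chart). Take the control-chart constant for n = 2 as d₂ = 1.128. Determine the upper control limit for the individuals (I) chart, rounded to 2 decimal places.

38.86

X̄ = (38.826 + 38.714 + 38.736 + 38.750 + 38.774 + 38.782 + 38.756 + 38.802 + 38.755 + 38.764 + 38.801 + 38.716 + 38.743 + 38.774 + 38.715) / 15 = 38.7605
Moving ranges: 0.112, 0.022, 0.014, 0.024, 0.008, 0.026, 0.046, 0.047, 0.009, 0.037, 0.085, 0.027, 0.031, 0.059; M̄R̄ = 0.5470 / 14 = 0.0391
UCL = X̄ + 3·M̄R̄/d₂ = 38.7605 + 3 × 0.0391 / 1.128 = 38.8644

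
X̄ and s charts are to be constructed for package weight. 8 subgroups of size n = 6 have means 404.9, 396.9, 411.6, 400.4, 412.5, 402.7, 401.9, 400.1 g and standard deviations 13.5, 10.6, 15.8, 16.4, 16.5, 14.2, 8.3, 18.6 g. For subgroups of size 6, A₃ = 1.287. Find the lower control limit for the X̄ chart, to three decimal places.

X̄̄ = (404.9 + 396.9 + 411.6 + 400.4 + 412.5 + 402.7 + 401.9 + 400.1) / 8 = 403.8750
s̄ = (13.5 + 10.6 + 15.8 + 16.4 + 16.5 + 14.2 + 8.3 + 18.6) / 8 = 14.2375
LCL = X̄̄ − A₃·s̄ = 403.8750 − 1.287 × 14.2375 = 385.5513

385.551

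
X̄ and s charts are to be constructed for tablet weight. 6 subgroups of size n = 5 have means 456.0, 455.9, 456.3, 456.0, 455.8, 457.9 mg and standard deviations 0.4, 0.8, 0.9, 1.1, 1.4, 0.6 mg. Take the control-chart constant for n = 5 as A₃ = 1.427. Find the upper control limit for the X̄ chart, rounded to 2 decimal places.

457.55

X̄̄ = (456.0 + 455.9 + 456.3 + 456.0 + 455.8 + 457.9) / 6 = 456.3167
s̄ = (0.4 + 0.8 + 0.9 + 1.1 + 1.4 + 0.6) / 6 = 0.8667
UCL = X̄̄ + A₃·s̄ = 456.3167 + 1.427 × 0.8667 = 457.5534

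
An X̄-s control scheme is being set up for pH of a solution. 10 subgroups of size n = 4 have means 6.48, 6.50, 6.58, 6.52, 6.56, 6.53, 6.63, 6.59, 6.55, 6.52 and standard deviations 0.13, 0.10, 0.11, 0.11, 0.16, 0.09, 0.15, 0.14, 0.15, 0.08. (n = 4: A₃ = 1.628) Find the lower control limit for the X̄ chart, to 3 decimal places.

6.347

X̄̄ = (6.48 + 6.50 + 6.58 + 6.52 + 6.56 + 6.53 + 6.63 + 6.59 + 6.55 + 6.52) / 10 = 6.5460
s̄ = (0.13 + 0.10 + 0.11 + 0.11 + 0.16 + 0.09 + 0.15 + 0.14 + 0.15 + 0.08) / 10 = 0.1220
LCL = X̄̄ − A₃·s̄ = 6.5460 − 1.628 × 0.1220 = 6.3474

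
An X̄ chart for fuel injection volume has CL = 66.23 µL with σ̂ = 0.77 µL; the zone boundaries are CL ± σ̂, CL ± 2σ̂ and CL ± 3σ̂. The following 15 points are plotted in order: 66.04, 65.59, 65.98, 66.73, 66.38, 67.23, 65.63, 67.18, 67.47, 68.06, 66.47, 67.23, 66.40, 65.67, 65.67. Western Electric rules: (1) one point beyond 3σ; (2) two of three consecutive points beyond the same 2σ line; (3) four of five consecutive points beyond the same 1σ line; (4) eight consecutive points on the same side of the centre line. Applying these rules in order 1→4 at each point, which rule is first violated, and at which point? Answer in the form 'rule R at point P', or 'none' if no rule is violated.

rule 3 at point 10

Zone of each point (C = within 1σ̂, B = 1σ̂–2σ̂, A = 2σ̂–3σ̂, * = beyond 3σ̂; sign = side of CL): 1:-C, 2:-C, 3:-C, 4:+C, 5:+C, 6:+B, 7:-C, 8:+B, 9:+B, 10:+A, 11:+C, 12:+B, 13:+C, 14:-C, 15:-C
Rule 3 (four of five consecutive points beyond the same 1σ limit) is satisfied at point 10.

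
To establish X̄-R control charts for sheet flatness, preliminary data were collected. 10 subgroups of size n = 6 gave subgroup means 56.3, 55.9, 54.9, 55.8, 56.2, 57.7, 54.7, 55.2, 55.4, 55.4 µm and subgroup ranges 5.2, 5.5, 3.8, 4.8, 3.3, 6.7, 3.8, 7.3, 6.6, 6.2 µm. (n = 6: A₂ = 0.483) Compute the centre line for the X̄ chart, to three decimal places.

X̄̄ = (56.3 + 55.9 + 54.9 + 55.8 + 56.2 + 57.7 + 54.7 + 55.2 + 55.4 + 55.4) / 10 = 557.5000 / 10 = 55.7500
CL = X̄̄ = 55.7500

55.750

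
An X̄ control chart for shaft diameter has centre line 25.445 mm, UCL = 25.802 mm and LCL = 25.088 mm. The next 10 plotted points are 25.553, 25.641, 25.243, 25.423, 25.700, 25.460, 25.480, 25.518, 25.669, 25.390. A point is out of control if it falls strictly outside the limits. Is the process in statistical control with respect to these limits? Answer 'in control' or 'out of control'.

All 10 points lie within [25.088, 25.802].

in control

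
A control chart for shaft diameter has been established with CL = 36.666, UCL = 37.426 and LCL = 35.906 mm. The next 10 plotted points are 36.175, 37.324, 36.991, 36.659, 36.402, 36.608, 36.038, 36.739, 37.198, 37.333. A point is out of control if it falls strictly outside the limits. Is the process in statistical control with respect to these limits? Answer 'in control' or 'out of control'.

All 10 points lie within [35.906, 37.426].

in control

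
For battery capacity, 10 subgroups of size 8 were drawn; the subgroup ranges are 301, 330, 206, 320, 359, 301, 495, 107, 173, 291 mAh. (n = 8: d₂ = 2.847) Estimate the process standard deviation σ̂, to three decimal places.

101.264

R̄ = (301 + 330 + 206 + 320 + 359 + 301 + 495 + 107 + 173 + 291) / 10 = 288.3000
σ̂ = R̄ / d₂ = 288.3000 / 2.847 = 101.2645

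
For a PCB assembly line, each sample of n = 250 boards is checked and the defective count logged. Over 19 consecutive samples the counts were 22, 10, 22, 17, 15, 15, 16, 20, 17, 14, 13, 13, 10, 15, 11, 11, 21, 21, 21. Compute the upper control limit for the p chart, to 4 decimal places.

0.1104

p̄ = Σdᵢ / (k·n) = 304 / (19 × 250) = 0.06400
UCL = p̄ + 3·√(p̄(1−p̄)/n) = 0.06400 + 3 × √(0.06400×0.93600/250) = 0.06400 + 3 × 0.01548 = 0.11044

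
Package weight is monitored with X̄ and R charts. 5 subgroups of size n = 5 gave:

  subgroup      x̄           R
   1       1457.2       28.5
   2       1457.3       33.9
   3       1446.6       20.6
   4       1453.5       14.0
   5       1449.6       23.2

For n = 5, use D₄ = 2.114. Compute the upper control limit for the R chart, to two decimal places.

R̄ = (28.5 + 33.9 + 20.6 + 14.0 + 23.2) / 5 = 120.2000 / 5 = 24.0400
UCL_R = D₄·R̄ = 2.114 × 24.0400 = 50.8206

50.82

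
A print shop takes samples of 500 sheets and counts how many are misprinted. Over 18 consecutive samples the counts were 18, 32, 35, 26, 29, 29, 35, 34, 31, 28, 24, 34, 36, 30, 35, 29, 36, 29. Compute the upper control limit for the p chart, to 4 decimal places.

p̄ = Σdᵢ / (k·n) = 550 / (18 × 500) = 0.06111
UCL = p̄ + 3·√(p̄(1−p̄)/n) = 0.06111 + 3 × √(0.06111×0.93889/500) = 0.06111 + 3 × 0.01071 = 0.09325

0.0932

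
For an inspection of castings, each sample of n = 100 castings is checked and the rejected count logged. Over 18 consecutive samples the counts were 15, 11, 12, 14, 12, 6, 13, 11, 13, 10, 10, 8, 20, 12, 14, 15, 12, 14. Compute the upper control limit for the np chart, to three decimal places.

p̄ = Σdᵢ / (k·n) = 222 / (18 × 100) = 0.12333
UCL = np̄ + 3·√(np̄(1−p̄)) = 12.3333 + 3 × √(12.3333×0.87667) = 12.3333 + 3 × 3.2882 = 22.1979

22.198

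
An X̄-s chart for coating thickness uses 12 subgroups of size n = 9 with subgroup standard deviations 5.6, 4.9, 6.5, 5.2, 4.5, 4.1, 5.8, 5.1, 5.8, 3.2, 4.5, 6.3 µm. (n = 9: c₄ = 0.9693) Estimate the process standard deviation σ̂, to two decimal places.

5.29

s̄ = (5.6 + 4.9 + 6.5 + 5.2 + 4.5 + 4.1 + 5.8 + 5.1 + 5.8 + 3.2 + 4.5 + 6.3) / 12 = 5.1250
σ̂ = s̄ / c₄ = 5.1250 / 0.9693 = 5.2873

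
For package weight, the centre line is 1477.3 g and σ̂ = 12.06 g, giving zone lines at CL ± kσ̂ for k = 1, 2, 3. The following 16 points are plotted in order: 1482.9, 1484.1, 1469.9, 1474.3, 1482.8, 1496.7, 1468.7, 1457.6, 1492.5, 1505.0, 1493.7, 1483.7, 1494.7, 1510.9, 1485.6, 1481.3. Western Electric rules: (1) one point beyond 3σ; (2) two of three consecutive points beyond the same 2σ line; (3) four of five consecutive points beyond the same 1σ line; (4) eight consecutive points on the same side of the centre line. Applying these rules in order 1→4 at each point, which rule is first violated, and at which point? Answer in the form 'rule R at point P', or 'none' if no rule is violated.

rule 3 at point 13

Zone of each point (C = within 1σ̂, B = 1σ̂–2σ̂, A = 2σ̂–3σ̂, * = beyond 3σ̂; sign = side of CL): 1:+C, 2:+C, 3:-C, 4:-C, 5:+C, 6:+B, 7:-C, 8:-B, 9:+B, 10:+A, 11:+B, 12:+C, 13:+B, 14:+A, 15:+C, 16:+C
Rule 3 (four of five consecutive points beyond the same 1σ limit) is satisfied at point 13.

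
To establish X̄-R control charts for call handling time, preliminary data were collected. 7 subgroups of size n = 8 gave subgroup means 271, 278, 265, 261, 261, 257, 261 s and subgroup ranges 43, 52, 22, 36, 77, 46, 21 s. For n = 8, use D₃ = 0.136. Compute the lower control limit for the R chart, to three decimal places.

R̄ = (43 + 52 + 22 + 36 + 77 + 46 + 21) / 7 = 297.0000 / 7 = 42.4286
LCL_R = D₃·R̄ = 0.136 × 42.4286 = 5.7703

5.770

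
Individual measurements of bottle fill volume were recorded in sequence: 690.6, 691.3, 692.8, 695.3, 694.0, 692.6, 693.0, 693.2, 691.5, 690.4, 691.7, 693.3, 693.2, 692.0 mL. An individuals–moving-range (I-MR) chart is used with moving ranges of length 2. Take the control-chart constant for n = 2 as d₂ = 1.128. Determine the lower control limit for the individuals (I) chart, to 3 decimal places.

689.424

X̄ = (690.6 + 691.3 + 692.8 + 695.3 + 694.0 + 692.6 + 693.0 + 693.2 + 691.5 + 690.4 + 691.7 + 693.3 + 693.2 + 692.0) / 14 = 692.4929
Moving ranges: 0.7, 1.5, 2.5, 1.3, 1.4, 0.4, 0.2, 1.7, 1.1, 1.3, 1.6, 0.1, 1.2; M̄R̄ = 15.0000 / 13 = 1.1538
LCL = X̄ − 3·M̄R̄/d₂ = 692.4929 − 3 × 1.1538 / 1.128 = 689.4241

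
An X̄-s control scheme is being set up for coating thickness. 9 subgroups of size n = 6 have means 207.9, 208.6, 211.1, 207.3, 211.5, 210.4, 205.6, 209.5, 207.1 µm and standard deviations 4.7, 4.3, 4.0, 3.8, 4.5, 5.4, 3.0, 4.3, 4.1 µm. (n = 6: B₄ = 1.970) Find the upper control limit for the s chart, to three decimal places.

s̄ = (4.7 + 4.3 + 4.0 + 3.8 + 4.5 + 5.4 + 3.0 + 4.3 + 4.1) / 9 = 4.2333
UCL_s = B₄·s̄ = 1.970 × 4.2333 = 8.3397

8.340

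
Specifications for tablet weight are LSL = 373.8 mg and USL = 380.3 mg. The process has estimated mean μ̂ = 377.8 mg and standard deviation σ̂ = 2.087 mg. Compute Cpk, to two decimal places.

Cpu = (USL − μ̂) / (3σ̂) = (380.3 − 377.8) / (3 × 2.087) = 0.3993; Cpl = (μ̂ − LSL) / (3σ̂) = (377.8 − 373.8) / (3 × 2.087) = 0.6389; Cpk = min(Cpu, Cpl) = 0.3993

0.40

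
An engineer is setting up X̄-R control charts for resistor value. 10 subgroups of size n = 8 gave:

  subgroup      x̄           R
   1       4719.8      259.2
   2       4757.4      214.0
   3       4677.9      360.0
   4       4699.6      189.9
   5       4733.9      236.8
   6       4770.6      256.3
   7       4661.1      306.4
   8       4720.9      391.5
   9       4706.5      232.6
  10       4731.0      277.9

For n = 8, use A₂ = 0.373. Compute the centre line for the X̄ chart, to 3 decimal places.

4717.870

X̄̄ = (4719.8 + 4757.4 + 4677.9 + 4699.6 + 4733.9 + 4770.6 + 4661.1 + 4720.9 + 4706.5 + 4731.0) / 10 = 47178.7000 / 10 = 4717.8700
CL = X̄̄ = 4717.8700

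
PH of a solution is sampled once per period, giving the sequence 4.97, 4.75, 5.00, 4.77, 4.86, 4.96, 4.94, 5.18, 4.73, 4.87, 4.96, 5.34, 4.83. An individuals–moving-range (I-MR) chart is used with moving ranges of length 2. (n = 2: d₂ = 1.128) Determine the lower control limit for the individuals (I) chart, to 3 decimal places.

X̄ = (4.97 + 4.75 + 5.00 + 4.77 + 4.86 + 4.96 + 4.94 + 5.18 + 4.73 + 4.87 + 4.96 + 5.34 + 4.83) / 13 = 4.9354
Moving ranges: 0.22, 0.25, 0.23, 0.09, 0.10, 0.02, 0.24, 0.45, 0.14, 0.09, 0.38, 0.51; M̄R̄ = 2.7200 / 12 = 0.2267
LCL = X̄ − 3·M̄R̄/d₂ = 4.9354 − 3 × 0.2267 / 1.128 = 4.3325

4.333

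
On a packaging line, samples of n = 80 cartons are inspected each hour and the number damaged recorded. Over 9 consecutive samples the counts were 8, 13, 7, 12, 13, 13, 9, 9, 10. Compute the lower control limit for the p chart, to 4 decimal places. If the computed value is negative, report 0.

0.0176

p̄ = Σdᵢ / (k·n) = 94 / (9 × 80) = 0.13056
LCL = p̄ − 3·√(p̄(1−p̄)/n) = 0.13056 − 3 × 0.03767 = 0.01755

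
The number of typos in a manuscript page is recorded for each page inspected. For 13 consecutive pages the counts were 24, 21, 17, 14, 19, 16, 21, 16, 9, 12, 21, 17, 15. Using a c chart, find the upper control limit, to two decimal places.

29.47

c̄ = (24 + 21 + 17 + 14 + 19 + 16 + 21 + 16 + 9 + 12 + 21 + 17 + 15) / 13 = 222 / 13 = 17.0769
UCL = c̄ + 3√c̄ = 17.0769 + 3 × √17.0769 = 17.0769 + 3 × 4.1324 = 29.4742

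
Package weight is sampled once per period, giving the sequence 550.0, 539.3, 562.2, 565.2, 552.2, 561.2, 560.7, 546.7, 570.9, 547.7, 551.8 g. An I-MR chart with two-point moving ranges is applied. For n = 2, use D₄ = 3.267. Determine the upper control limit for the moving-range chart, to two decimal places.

Moving ranges: 10.7, 22.9, 3.0, 13.0, 9.0, 0.5, 14.0, 24.2, 23.2, 4.1; M̄R̄ = 124.6000 / 10 = 12.4600
UCL_MR = D₄·M̄R̄ = 3.267 × 12.4600 = 40.7068

40.71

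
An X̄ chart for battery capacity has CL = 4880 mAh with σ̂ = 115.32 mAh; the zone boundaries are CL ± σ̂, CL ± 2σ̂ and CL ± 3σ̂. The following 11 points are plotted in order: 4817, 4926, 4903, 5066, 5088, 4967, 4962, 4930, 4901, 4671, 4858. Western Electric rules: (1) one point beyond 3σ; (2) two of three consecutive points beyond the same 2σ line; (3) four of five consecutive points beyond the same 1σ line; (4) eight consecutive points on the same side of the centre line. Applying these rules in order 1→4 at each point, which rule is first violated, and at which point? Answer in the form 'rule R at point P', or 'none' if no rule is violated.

rule 4 at point 9

Zone of each point (C = within 1σ̂, B = 1σ̂–2σ̂, A = 2σ̂–3σ̂, * = beyond 3σ̂; sign = side of CL): 1:-C, 2:+C, 3:+C, 4:+B, 5:+B, 6:+C, 7:+C, 8:+C, 9:+C, 10:-B, 11:-C
Rule 4 (eight consecutive points on the same side of the centre line) is satisfied at point 9.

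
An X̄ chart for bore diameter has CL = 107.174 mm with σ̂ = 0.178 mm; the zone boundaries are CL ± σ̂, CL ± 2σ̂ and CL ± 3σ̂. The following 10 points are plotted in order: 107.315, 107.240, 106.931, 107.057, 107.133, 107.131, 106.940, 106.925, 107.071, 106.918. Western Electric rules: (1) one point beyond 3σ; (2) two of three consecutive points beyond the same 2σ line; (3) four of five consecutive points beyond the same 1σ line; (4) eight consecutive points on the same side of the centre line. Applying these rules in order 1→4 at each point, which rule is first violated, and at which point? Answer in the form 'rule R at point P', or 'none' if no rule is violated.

Zone of each point (C = within 1σ̂, B = 1σ̂–2σ̂, A = 2σ̂–3σ̂, * = beyond 3σ̂; sign = side of CL): 1:+C, 2:+C, 3:-B, 4:-C, 5:-C, 6:-C, 7:-B, 8:-B, 9:-C, 10:-B
Rule 4 (eight consecutive points on the same side of the centre line) is satisfied at point 10.

rule 4 at point 10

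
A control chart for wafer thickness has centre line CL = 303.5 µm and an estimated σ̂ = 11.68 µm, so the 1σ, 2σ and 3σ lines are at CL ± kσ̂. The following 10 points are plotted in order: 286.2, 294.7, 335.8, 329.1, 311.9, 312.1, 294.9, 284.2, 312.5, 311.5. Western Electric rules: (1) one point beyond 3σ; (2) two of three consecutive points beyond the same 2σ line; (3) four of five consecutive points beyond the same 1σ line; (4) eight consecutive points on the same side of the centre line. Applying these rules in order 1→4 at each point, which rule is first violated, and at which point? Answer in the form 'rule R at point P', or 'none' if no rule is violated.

rule 2 at point 4

Zone of each point (C = within 1σ̂, B = 1σ̂–2σ̂, A = 2σ̂–3σ̂, * = beyond 3σ̂; sign = side of CL): 1:-B, 2:-C, 3:+A, 4:+A, 5:+C, 6:+C, 7:-C, 8:-B, 9:+C, 10:+C
Rule 2 (two of three consecutive points beyond the same 2σ limit) is satisfied at point 4.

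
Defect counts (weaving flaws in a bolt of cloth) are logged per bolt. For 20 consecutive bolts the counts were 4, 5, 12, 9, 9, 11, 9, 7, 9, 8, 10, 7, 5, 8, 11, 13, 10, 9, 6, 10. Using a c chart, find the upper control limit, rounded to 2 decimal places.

c̄ = (4 + 5 + 12 + 9 + 9 + 11 + 9 + 7 + 9 + 8 + 10 + 7 + 5 + 8 + 11 + 13 + 10 + 9 + 6 + 10) / 20 = 172 / 20 = 8.6000
UCL = c̄ + 3√c̄ = 8.6000 + 3 × √8.6000 = 8.6000 + 3 × 2.9326 = 17.3977

17.40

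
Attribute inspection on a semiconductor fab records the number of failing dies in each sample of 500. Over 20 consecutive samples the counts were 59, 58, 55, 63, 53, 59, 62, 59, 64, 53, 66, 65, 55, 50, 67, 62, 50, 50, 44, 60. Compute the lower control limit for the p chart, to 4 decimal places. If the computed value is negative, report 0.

p̄ = Σdᵢ / (k·n) = 1154 / (20 × 500) = 0.11540
LCL = p̄ − 3·√(p̄(1−p̄)/n) = 0.11540 − 3 × 0.01429 = 0.07253

0.0725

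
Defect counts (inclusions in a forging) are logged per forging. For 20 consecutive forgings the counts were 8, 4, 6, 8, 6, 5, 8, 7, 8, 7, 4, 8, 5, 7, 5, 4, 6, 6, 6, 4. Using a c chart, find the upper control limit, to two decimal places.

c̄ = (8 + 4 + 6 + 8 + 6 + 5 + 8 + 7 + 8 + 7 + 4 + 8 + 5 + 7 + 5 + 4 + 6 + 6 + 6 + 4) / 20 = 122 / 20 = 6.1000
UCL = c̄ + 3√c̄ = 6.1000 + 3 × √6.1000 = 6.1000 + 3 × 2.4698 = 13.5095

13.51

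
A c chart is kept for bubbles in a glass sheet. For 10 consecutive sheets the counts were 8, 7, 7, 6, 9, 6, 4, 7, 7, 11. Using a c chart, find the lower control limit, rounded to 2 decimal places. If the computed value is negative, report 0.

0.00

c̄ = (8 + 7 + 7 + 6 + 9 + 6 + 4 + 7 + 7 + 11) / 10 = 72 / 10 = 7.2000
LCL = c̄ − 3√c̄ = 7.2000 − 3 × 2.6833 = -0.8498 → 0 (cannot be negative)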